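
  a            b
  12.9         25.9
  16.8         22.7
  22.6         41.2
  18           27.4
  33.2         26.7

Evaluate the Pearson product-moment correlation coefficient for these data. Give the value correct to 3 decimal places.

n = 5, Σa = 103.5, Σb = 143.9, Σa² = 2385.65, Σb² = 4347.19, Σab = 3026.23
nΣab − ΣaΣb = 15131.15 − 14893.65 = 237.5
nΣa² − (Σa)² = 11928.25 − 10712.25 = 1216; nΣb² − (Σb)² = 21735.95 − 20707.21 = 1028.74
r = 237.5 / √(1216 × 1028.74) = 237.5 / 1118.4578 ≈ 0.212

0.212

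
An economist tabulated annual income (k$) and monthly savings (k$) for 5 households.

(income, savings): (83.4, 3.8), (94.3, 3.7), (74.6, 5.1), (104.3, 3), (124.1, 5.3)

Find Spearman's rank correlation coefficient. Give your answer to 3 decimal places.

0.000

Rank income: 2, 3, 1, 4, 5
Rank savings: 3, 2, 4, 1, 5
d = rank(income) − rank(savings): -1, 1, -3, 3, 0; Σd² = 20
ρ = 1 − 6Σd² / [n(n²−1)] = 1 − 6×20 / (5×24) = 1 − 120/120 ≈ 0.000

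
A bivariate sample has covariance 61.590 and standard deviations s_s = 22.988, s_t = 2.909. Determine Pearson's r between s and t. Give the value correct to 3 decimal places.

0.921

r = Cov(s,t) / (s_s · s_t) = 61.590 / (22.988 × 2.909)
  = 61.590 / 66.8721 ≈ 0.921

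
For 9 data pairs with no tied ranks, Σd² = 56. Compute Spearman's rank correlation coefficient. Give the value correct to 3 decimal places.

0.533

ρ = 1 − 6Σd² / [n(n²−1)] = 1 − 6×56 / (9×80)
  = 1 − 336/720 = 1 − 0.4667 ≈ 0.533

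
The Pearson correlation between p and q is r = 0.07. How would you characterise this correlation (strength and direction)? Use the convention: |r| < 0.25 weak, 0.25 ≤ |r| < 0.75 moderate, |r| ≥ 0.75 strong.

r = 0.07 > 0 so the relationship is positive.
|r| = 0.07, which falls in the weak range.

weak positive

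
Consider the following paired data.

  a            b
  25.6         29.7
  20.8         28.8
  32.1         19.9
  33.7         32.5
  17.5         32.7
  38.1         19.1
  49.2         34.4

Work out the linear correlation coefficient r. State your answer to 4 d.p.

n = 7, Σa = 217, Σb = 197.1, Σa² = 7432.6, Σb² = 5781.25, Σab = 6085.84
nΣab − ΣaΣb = 42600.88 − 42770.7 = -169.82
nΣa² − (Σa)² = 52028.2 − 47089 = 4939.2; nΣb² − (Σb)² = 40468.75 − 38848.41 = 1620.34
r = -169.82 / √(4939.2 × 1620.34) = -169.82 / 2828.9898 ≈ -0.0600

-0.0600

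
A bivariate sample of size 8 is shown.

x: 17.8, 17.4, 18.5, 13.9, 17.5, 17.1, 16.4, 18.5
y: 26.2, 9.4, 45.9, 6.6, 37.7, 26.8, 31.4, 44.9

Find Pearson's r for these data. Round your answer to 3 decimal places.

0.731

n = 8, Σx = 137.1, Σy = 228.9, Σx² = 2364.93, Σy² = 8066.67, Σxy = 4034.45
nΣxy − ΣxΣy = 32275.6 − 31382.19 = 893.41
nΣx² − (Σx)² = 18919.44 − 18796.41 = 123.03; nΣy² − (Σy)² = 64533.36 − 52395.21 = 12138.15
r = 893.41 / √(123.03 × 12138.15) = 893.41 / 1222.0297 ≈ 0.731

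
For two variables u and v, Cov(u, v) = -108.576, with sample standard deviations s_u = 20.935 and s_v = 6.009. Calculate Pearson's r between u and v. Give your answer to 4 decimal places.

-0.8631

r = Cov(u,v) / (s_u · s_v) = -108.576 / (20.935 × 6.009)
  = -108.576 / 125.7984 ≈ -0.8631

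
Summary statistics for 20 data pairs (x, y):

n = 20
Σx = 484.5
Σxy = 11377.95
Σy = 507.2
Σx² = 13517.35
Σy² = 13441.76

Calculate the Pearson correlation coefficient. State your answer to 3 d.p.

-0.895

r = (nΣxy − ΣxΣy) / √[(nΣx² − (Σx)²)(nΣy² − (Σy)²)]
Numerator: 20×11377.95 − 484.5×507.2 = -18179.4
Denominator: √[(270347 − 234740.25)(268835.2 − 257251.84)] = √[35606.75 × 11583.36] = 20308.7617
r = -18179.4 / 20308.7617 ≈ -0.895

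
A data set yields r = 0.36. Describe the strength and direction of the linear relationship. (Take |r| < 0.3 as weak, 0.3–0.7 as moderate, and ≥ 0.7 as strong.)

moderate positive

r = 0.36 > 0 so the relationship is positive.
|r| = 0.36, which falls in the moderate range.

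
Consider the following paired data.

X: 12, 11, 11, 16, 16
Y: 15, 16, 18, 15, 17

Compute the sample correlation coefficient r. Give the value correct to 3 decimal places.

n = 5, ΣX = 66, ΣY = 81, ΣX² = 898, ΣY² = 1319, ΣXY = 1066
nΣXY − ΣXΣY = 5330 − 5346 = -16
nΣX² − (ΣX)² = 4490 − 4356 = 134; nΣY² − (ΣY)² = 6595 − 6561 = 34
r = -16 / √(134 × 34) = -16 / 67.4981 ≈ -0.237

-0.237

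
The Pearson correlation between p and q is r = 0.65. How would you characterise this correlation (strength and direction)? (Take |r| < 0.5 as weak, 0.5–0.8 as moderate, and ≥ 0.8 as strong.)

r = 0.65 > 0 so the relationship is positive.
|r| = 0.65, which falls in the moderate range.

moderate positive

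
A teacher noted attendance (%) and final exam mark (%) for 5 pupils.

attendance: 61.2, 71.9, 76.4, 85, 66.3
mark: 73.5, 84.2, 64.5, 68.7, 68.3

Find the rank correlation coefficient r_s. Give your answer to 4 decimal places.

Rank attendance: 1, 3, 4, 5, 2
Rank mark: 4, 5, 1, 3, 2
d = rank(attendance) − rank(mark): -3, -2, 3, 2, 0; Σd² = 26
ρ = 1 − 6Σd² / [n(n²−1)] = 1 − 6×26 / (5×24) = 1 − 156/120 ≈ -0.3000

-0.3000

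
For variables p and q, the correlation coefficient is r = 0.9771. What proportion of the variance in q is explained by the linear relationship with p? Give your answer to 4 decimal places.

r² = (0.9771)² = 0.9547

0.9547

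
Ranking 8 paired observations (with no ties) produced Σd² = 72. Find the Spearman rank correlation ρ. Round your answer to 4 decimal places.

0.1429

ρ = 1 − 6Σd² / [n(n²−1)] = 1 − 6×72 / (8×63)
  = 1 − 432/504 = 1 − 0.85714 ≈ 0.1429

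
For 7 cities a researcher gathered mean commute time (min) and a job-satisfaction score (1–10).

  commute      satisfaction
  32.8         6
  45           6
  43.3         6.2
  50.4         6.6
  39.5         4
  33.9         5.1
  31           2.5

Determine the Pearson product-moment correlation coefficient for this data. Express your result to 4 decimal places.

0.6539

n = 7, Σx = 275.9, Σy = 36.4, Σx² = 11186.35, Σy² = 202.26, Σxy = 1476.29
nΣxy − ΣxΣy = 10334.03 − 10042.76 = 291.27
nΣx² − (Σx)² = 78304.45 − 76120.81 = 2183.64; nΣy² − (Σy)² = 1415.82 − 1324.96 = 90.86
r = 291.27 / √(2183.64 × 90.86) = 291.27 / 445.4274 ≈ 0.6539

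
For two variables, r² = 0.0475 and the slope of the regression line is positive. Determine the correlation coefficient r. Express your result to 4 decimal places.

0.2179

|r| = √0.0475 = 0.2179
The association is positive, so r = 0.2179.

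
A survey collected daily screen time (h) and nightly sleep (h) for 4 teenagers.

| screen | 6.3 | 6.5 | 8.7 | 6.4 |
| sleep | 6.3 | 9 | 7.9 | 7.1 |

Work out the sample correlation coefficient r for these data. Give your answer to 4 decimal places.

0.2552

n = 4, Σx = 27.9, Σy = 30.3, Σx² = 198.59, Σy² = 233.51, Σxy = 212.36
nΣxy − ΣxΣy = 849.44 − 845.37 = 4.07
nΣx² − (Σx)² = 794.36 − 778.41 = 15.95; nΣy² − (Σy)² = 934.04 − 918.09 = 15.95
r = 4.07 / √(15.95 × 15.95) = 4.07 / 15.9500 ≈ 0.2552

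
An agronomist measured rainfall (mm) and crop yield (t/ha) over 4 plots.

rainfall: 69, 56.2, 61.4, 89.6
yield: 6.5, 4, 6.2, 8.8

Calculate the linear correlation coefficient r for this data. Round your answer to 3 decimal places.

0.945

n = 4, Σx = 276.2, Σy = 25.5, Σx² = 19717.56, Σy² = 174.13, Σxy = 1842.46
nΣxy − ΣxΣy = 7369.84 − 7043.1 = 326.74
nΣx² − (Σx)² = 78870.24 − 76286.44 = 2583.8; nΣy² − (Σy)² = 696.52 − 650.25 = 46.27
r = 326.74 / √(2583.8 × 46.27) = 326.74 / 345.7635 ≈ 0.945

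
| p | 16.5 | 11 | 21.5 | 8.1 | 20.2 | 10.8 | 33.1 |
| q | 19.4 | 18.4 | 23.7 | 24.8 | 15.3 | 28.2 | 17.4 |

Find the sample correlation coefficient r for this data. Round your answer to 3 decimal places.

n = 7, Σp = 121.2, Σq = 147.2, Σp² = 2541.4, Σq² = 3223.74, Σpq = 2422.49
nΣpq − ΣpΣq = 16957.43 − 17840.64 = -883.21
nΣp² − (Σp)² = 17789.8 − 14689.44 = 3100.36; nΣq² − (Σq)² = 22566.18 − 21667.84 = 898.34
r = -883.21 / √(3100.36 × 898.34) = -883.21 / 1668.8851 ≈ -0.529

-0.529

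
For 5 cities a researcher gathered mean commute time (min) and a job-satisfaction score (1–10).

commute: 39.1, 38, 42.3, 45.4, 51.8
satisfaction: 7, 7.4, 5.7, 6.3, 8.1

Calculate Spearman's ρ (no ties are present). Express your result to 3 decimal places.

0.100

Rank commute: 2, 1, 3, 4, 5
Rank satisfaction: 3, 4, 1, 2, 5
d = rank(commute) − rank(satisfaction): -1, -3, 2, 2, 0; Σd² = 18
ρ = 1 − 6Σd² / [n(n²−1)] = 1 − 6×18 / (5×24) = 1 − 108/120 ≈ 0.100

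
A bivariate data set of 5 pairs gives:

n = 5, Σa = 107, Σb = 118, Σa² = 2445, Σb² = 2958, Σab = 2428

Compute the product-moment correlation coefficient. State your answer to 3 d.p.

-0.593

r = (nΣab − ΣaΣb) / √[(nΣa² − (Σa)²)(nΣb² − (Σb)²)]
Numerator: 5×2428 − 107×118 = -486
Denominator: √[(12225 − 11449)(14790 − 13924)] = √[776 × 866] = 819.7658
r = -486 / 819.7658 ≈ -0.593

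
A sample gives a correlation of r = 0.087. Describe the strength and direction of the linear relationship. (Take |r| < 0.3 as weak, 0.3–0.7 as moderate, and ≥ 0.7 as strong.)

weak positive

r = 0.087 > 0 so the relationship is positive.
|r| = 0.087, which falls in the weak range.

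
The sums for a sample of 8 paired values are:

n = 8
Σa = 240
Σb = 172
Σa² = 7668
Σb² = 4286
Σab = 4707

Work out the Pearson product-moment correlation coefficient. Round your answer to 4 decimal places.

-0.8635

r = (nΣab − ΣaΣb) / √[(nΣa² − (Σa)²)(nΣb² − (Σb)²)]
Numerator: 8×4707 − 240×172 = -3624
Denominator: √[(61344 − 57600)(34288 − 29584)] = √[3744 × 4704] = 4196.6387
r = -3624 / 4196.6387 ≈ -0.8635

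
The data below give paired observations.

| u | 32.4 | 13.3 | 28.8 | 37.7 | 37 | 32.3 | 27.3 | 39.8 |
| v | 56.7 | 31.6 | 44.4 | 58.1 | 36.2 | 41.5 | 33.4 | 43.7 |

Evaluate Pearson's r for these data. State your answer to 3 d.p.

0.545

n = 8, Σu = 248.6, Σv = 345.6, Σu² = 8219, Σv² = 15618.36, Σuv = 11057.38
nΣuv − ΣuΣv = 88459.04 − 85916.16 = 2542.88
nΣu² − (Σu)² = 65752 − 61801.96 = 3950.04; nΣv² − (Σv)² = 124946.88 − 119439.36 = 5507.52
r = 2542.88 / √(3950.04 × 5507.52) = 2542.88 / 4664.2174 ≈ 0.545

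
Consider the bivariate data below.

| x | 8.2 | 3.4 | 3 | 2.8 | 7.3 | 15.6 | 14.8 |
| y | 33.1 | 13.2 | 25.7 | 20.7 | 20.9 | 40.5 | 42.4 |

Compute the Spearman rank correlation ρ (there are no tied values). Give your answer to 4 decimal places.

Rank x: 5, 3, 2, 1, 4, 7, 6
Rank y: 5, 1, 4, 2, 3, 6, 7
d = rank(x) − rank(y): 0, 2, -2, -1, 1, 1, -1; Σd² = 12
ρ = 1 − 6Σd² / [n(n²−1)] = 1 − 6×12 / (7×48) = 1 − 72/336 ≈ 0.7857

0.7857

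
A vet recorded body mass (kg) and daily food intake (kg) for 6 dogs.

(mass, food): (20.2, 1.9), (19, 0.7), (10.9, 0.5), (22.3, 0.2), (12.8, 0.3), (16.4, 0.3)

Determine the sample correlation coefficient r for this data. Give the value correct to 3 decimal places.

0.306

n = 6, Σx = 101.6, Σy = 3.9, Σx² = 1817.94, Σy² = 4.57, Σxy = 70.35
nΣxy − ΣxΣy = 422.1 − 396.24 = 25.86
nΣx² − (Σx)² = 10907.64 − 10322.56 = 585.08; nΣy² − (Σy)² = 27.42 − 15.21 = 12.21
r = 25.86 / √(585.08 × 12.21) = 25.86 / 84.5212 ≈ 0.306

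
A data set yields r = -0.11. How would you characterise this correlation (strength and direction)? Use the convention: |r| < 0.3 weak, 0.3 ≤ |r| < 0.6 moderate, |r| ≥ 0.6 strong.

r = -0.11 < 0 so the relationship is negative.
|r| = 0.11, which falls in the weak range.

weak negative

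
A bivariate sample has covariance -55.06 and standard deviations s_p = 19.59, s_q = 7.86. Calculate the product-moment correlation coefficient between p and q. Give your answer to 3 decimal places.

r = Cov(p,q) / (s_p · s_q) = -55.06 / (19.59 × 7.86)
  = -55.06 / 153.9774 ≈ -0.358

-0.358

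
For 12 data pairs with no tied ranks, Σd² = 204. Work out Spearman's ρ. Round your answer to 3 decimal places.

ρ = 1 − 6Σd² / [n(n²−1)] = 1 − 6×204 / (12×143)
  = 1 − 1224/1716 = 1 − 0.7133 ≈ 0.287

0.287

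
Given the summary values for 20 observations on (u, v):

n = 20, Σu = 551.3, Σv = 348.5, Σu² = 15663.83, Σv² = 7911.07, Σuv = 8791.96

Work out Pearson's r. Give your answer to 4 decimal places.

-0.8787

r = (nΣuv − ΣuΣv) / √[(nΣu² − (Σu)²)(nΣv² − (Σv)²)]
Numerator: 20×8791.96 − 551.3×348.5 = -16288.85
Denominator: √[(313276.6 − 303931.69)(158221.4 − 121452.25)] = √[9344.91 × 36769.15] = 18536.5692
r = -16288.85 / 18536.5692 ≈ -0.8787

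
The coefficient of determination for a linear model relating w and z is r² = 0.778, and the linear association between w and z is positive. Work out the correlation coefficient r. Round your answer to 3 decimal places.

|r| = √0.778 = 0.882
The association is positive, so r = 0.882.

0.882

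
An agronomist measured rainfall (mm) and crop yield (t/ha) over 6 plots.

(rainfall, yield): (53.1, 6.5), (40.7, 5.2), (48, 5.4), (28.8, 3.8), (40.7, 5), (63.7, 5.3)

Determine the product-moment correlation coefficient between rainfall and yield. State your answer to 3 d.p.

n = 6, Σx = 275, Σy = 31.2, Σx² = 13323.72, Σy² = 165.98, Σxy = 1466.54
nΣxy − ΣxΣy = 8799.24 − 8580 = 219.24
nΣx² − (Σx)² = 79942.32 − 75625 = 4317.32; nΣy² − (Σy)² = 995.88 − 973.44 = 22.44
r = 219.24 / √(4317.32 × 22.44) = 219.24 / 311.2566 ≈ 0.704

0.704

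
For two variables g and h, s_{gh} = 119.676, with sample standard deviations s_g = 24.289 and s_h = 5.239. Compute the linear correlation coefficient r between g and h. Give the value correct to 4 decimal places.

r = Cov(g,h) / (s_g · s_h) = 119.676 / (24.289 × 5.239)
  = 119.676 / 127.2501 ≈ 0.9405

0.9405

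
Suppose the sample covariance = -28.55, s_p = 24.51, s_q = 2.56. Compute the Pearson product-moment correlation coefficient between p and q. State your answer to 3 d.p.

r = Cov(p,q) / (s_p · s_q) = -28.55 / (24.51 × 2.56)
  = -28.55 / 62.7456 ≈ -0.455

-0.455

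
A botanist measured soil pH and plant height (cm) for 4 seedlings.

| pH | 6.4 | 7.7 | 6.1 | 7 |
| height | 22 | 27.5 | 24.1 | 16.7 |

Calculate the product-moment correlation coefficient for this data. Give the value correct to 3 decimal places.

n = 4, Σx = 27.2, Σy = 90.3, Σx² = 186.46, Σy² = 2099.95, Σxy = 616.46
nΣxy − ΣxΣy = 2465.84 − 2456.16 = 9.68
nΣx² − (Σx)² = 745.84 − 739.84 = 6; nΣy² − (Σy)² = 8399.8 − 8154.09 = 245.71
r = 9.68 / √(6 × 245.71) = 9.68 / 38.3961 ≈ 0.252

0.252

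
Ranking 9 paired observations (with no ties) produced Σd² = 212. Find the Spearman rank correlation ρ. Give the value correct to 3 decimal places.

-0.767

ρ = 1 − 6Σd² / [n(n²−1)] = 1 − 6×212 / (9×80)
  = 1 − 1272/720 = 1 − 1.7667 ≈ -0.767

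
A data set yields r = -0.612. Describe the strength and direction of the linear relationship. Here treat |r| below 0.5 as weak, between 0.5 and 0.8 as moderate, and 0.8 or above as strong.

r = -0.612 < 0 so the relationship is negative.
|r| = 0.612, which falls in the moderate range.

moderate negative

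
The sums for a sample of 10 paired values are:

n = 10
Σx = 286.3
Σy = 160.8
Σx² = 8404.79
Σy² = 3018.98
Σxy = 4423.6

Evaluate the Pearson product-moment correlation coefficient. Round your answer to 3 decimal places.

-0.600

r = (nΣxy − ΣxΣy) / √[(nΣx² − (Σx)²)(nΣy² − (Σy)²)]
Numerator: 10×4423.6 − 286.3×160.8 = -1801.04
Denominator: √[(84047.9 − 81967.69)(30189.8 − 25856.64)] = √[2080.21 × 4333.16] = 3002.3129
r = -1801.04 / 3002.3129 ≈ -0.600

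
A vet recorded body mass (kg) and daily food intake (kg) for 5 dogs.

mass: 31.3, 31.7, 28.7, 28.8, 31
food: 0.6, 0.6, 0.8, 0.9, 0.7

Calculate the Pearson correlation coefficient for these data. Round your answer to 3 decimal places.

n = 5, Σx = 151.5, Σy = 3.6, Σx² = 4598.71, Σy² = 2.66, Σxy = 108.38
nΣxy − ΣxΣy = 541.9 − 545.4 = -3.5
nΣx² − (Σx)² = 22993.55 − 22952.25 = 41.3; nΣy² − (Σy)² = 13.3 − 12.96 = 0.34
r = -3.5 / √(41.3 × 0.34) = -3.5 / 3.7473 ≈ -0.934

-0.934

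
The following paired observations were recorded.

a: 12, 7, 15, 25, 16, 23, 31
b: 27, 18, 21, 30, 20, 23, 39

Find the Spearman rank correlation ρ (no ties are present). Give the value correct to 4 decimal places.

0.7500

Rank a: 2, 1, 3, 6, 4, 5, 7
Rank b: 5, 1, 3, 6, 2, 4, 7
d = rank(a) − rank(b): -3, 0, 0, 0, 2, 1, 0; Σd² = 14
ρ = 1 − 6Σd² / [n(n²−1)] = 1 − 6×14 / (7×48) = 1 − 84/336 ≈ 0.7500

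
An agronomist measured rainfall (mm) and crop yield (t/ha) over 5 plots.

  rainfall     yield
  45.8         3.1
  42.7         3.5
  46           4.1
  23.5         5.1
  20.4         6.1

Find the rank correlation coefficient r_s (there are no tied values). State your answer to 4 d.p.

Rank rainfall: 4, 3, 5, 2, 1
Rank yield: 1, 2, 3, 4, 5
d = rank(rainfall) − rank(yield): 3, 1, 2, -2, -4; Σd² = 34
ρ = 1 − 6Σd² / [n(n²−1)] = 1 − 6×34 / (5×24) = 1 − 204/120 ≈ -0.7000

-0.7000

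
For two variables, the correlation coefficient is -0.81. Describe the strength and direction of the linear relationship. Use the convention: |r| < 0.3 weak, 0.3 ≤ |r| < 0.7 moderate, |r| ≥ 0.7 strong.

r = -0.81 < 0 so the relationship is negative.
|r| = 0.81, which falls in the strong range.

strong negative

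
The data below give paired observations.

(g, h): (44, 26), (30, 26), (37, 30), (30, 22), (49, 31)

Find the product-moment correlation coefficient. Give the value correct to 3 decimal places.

n = 5, Σg = 190, Σh = 135, Σg² = 7506, Σh² = 3697, Σgh = 5213
nΣgh − ΣgΣh = 26065 − 25650 = 415
nΣg² − (Σg)² = 37530 − 36100 = 1430; nΣh² − (Σh)² = 18485 − 18225 = 260
r = 415 / √(1430 × 260) = 415 / 609.7540 ≈ 0.681

0.681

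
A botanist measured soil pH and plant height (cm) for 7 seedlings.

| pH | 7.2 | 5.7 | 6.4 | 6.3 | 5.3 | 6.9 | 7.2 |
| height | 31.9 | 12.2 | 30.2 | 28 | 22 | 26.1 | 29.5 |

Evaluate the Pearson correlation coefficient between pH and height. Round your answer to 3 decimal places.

0.721

n = 7, Σx = 45, Σy = 179.9, Σx² = 292.52, Σy² = 4897.95, Σxy = 1177.99
nΣxy − ΣxΣy = 8245.93 − 8095.5 = 150.43
nΣx² − (Σx)² = 2047.64 − 2025 = 22.64; nΣy² − (Σy)² = 34285.65 − 32364.01 = 1921.64
r = 150.43 / √(22.64 × 1921.64) = 150.43 / 208.5808 ≈ 0.721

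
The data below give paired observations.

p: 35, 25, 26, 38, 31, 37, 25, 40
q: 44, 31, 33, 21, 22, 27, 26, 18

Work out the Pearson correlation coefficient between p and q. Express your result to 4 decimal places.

-0.3057

n = 8, Σp = 257, Σq = 222, Σp² = 8525, Σq² = 6640, Σpq = 7022
nΣpq − ΣpΣq = 56176 − 57054 = -878
nΣp² − (Σp)² = 68200 − 66049 = 2151; nΣq² − (Σq)² = 53120 − 49284 = 3836
r = -878 / √(2151 × 3836) = -878 / 2872.4965 ≈ -0.3057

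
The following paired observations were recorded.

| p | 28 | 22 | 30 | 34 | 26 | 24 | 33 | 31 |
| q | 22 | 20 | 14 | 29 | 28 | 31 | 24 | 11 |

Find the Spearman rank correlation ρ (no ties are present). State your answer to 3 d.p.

Rank p: 4, 1, 5, 8, 3, 2, 7, 6
Rank q: 4, 3, 2, 7, 6, 8, 5, 1
d = rank(p) − rank(q): 0, -2, 3, 1, -3, -6, 2, 5; Σd² = 88
ρ = 1 − 6Σd² / [n(n²−1)] = 1 − 6×88 / (8×63) = 1 − 528/504 ≈ -0.048

-0.048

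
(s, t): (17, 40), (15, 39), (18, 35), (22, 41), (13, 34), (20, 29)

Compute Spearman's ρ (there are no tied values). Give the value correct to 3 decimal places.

0.257

Rank s: 3, 2, 4, 6, 1, 5
Rank t: 5, 4, 3, 6, 2, 1
d = rank(s) − rank(t): -2, -2, 1, 0, -1, 4; Σd² = 26
ρ = 1 − 6Σd² / [n(n²−1)] = 1 − 6×26 / (6×35) = 1 − 156/210 ≈ 0.257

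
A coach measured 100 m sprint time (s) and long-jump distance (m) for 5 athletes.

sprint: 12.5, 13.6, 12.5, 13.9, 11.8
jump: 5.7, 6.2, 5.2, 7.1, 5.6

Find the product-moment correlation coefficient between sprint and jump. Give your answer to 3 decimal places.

0.833

n = 5, Σx = 64.3, Σy = 29.8, Σx² = 829.91, Σy² = 179.74, Σxy = 385.34
nΣxy − ΣxΣy = 1926.7 − 1916.14 = 10.56
nΣx² − (Σx)² = 4149.55 − 4134.49 = 15.06; nΣy² − (Σy)² = 898.7 − 888.04 = 10.66
r = 10.56 / √(15.06 × 10.66) = 10.56 / 12.6704 ≈ 0.833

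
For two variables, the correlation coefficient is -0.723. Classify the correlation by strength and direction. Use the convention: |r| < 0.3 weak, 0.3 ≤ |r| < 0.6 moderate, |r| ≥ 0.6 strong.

strong negative

r = -0.723 < 0 so the relationship is negative.
|r| = 0.723, which falls in the strong range.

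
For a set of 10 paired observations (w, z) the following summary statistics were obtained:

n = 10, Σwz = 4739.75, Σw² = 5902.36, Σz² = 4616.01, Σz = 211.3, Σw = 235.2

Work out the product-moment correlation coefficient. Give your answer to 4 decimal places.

-0.9718

r = (nΣwz − ΣwΣz) / √[(nΣw² − (Σw)²)(nΣz² − (Σz)²)]
Numerator: 10×4739.75 − 235.2×211.3 = -2300.26
Denominator: √[(59023.6 − 55319.04)(46160.1 − 44647.69)] = √[3704.56 × 1512.41] = 2367.0263
r = -2300.26 / 2367.0263 ≈ -0.9718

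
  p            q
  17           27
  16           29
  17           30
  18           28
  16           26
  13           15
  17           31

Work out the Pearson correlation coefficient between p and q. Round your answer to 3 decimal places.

0.886

n = 7, Σp = 114, Σq = 186, Σp² = 1872, Σq² = 5116, Σpq = 3075
nΣpq − ΣpΣq = 21525 − 21204 = 321
nΣp² − (Σp)² = 13104 − 12996 = 108; nΣq² − (Σq)² = 35812 − 34596 = 1216
r = 321 / √(108 × 1216) = 321 / 362.3921 ≈ 0.886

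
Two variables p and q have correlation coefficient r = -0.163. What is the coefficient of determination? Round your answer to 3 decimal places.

0.027

r² = (-0.163)² = 0.027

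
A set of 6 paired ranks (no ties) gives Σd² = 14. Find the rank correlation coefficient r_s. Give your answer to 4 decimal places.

0.6000

ρ = 1 − 6Σd² / [n(n²−1)] = 1 − 6×14 / (6×35)
  = 1 − 84/210 = 1 − 0.40000 ≈ 0.6000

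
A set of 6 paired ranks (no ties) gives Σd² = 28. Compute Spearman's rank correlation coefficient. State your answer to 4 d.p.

0.2000

ρ = 1 − 6Σd² / [n(n²−1)] = 1 − 6×28 / (6×35)
  = 1 − 168/210 = 1 − 0.80000 ≈ 0.2000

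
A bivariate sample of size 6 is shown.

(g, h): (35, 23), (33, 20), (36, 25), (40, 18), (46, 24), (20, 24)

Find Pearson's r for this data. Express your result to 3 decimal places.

n = 6, Σg = 210, Σh = 134, Σg² = 7726, Σh² = 3030, Σgh = 4669
nΣgh − ΣgΣh = 28014 − 28140 = -126
nΣg² − (Σg)² = 46356 − 44100 = 2256; nΣh² − (Σh)² = 18180 − 17956 = 224
r = -126 / √(2256 × 224) = -126 / 710.8755 ≈ -0.177

-0.177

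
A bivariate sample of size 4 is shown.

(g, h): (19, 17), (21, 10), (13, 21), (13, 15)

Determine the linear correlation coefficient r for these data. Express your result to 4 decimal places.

n = 4, Σg = 66, Σh = 63, Σg² = 1140, Σh² = 1055, Σgh = 1001
nΣgh − ΣgΣh = 4004 − 4158 = -154
nΣg² − (Σg)² = 4560 − 4356 = 204; nΣh² − (Σh)² = 4220 − 3969 = 251
r = -154 / √(204 × 251) = -154 / 226.2830 ≈ -0.6806

-0.6806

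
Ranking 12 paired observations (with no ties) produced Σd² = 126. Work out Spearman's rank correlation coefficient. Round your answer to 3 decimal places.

0.559

ρ = 1 − 6Σd² / [n(n²−1)] = 1 − 6×126 / (12×143)
  = 1 − 756/1716 = 1 − 0.4406 ≈ 0.559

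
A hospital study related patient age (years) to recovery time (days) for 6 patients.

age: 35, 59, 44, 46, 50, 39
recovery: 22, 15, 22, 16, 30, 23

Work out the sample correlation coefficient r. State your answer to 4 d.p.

-0.2963

n = 6, Σx = 273, Σy = 128, Σx² = 12779, Σy² = 2878, Σxy = 5756
nΣxy − ΣxΣy = 34536 − 34944 = -408
nΣx² − (Σx)² = 76674 − 74529 = 2145; nΣy² − (Σy)² = 17268 − 16384 = 884
r = -408 / √(2145 × 884) = -408 / 1377.0185 ≈ -0.2963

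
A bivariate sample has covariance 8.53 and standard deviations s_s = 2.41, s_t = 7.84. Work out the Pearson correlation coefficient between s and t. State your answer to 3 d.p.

0.451

r = Cov(s,t) / (s_s · s_t) = 8.53 / (2.41 × 7.84)
  = 8.53 / 18.8944 ≈ 0.451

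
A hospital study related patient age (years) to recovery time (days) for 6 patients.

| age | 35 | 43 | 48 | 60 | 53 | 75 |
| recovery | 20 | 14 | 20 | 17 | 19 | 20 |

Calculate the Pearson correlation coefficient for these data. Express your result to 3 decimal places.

0.191

n = 6, Σx = 314, Σy = 110, Σx² = 17412, Σy² = 2046, Σxy = 5789
nΣxy − ΣxΣy = 34734 − 34540 = 194
nΣx² − (Σx)² = 104472 − 98596 = 5876; nΣy² − (Σy)² = 12276 − 12100 = 176
r = 194 / √(5876 × 176) = 194 / 1016.9444 ≈ 0.191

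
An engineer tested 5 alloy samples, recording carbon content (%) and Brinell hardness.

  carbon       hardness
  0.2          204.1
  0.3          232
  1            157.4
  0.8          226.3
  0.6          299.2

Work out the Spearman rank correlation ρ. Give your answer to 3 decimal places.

Rank carbon: 1, 2, 5, 4, 3
Rank hardness: 2, 4, 1, 3, 5
d = rank(carbon) − rank(hardness): -1, -2, 4, 1, -2; Σd² = 26
ρ = 1 − 6Σd² / [n(n²−1)] = 1 − 6×26 / (5×24) = 1 − 156/120 ≈ -0.300

-0.300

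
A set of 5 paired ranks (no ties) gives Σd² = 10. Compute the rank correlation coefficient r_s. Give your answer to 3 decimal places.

ρ = 1 − 6Σd² / [n(n²−1)] = 1 − 6×10 / (5×24)
  = 1 − 60/120 = 1 − 0.5000 ≈ 0.500

0.500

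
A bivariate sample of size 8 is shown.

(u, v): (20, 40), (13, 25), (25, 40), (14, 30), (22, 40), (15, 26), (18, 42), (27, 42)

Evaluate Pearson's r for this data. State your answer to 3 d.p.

0.824

n = 8, Σu = 154, Σv = 285, Σu² = 3152, Σv² = 10529, Σuv = 5705
nΣuv − ΣuΣv = 45640 − 43890 = 1750
nΣu² − (Σu)² = 25216 − 23716 = 1500; nΣv² − (Σv)² = 84232 − 81225 = 3007
r = 1750 / √(1500 × 3007) = 1750 / 2123.7938 ≈ 0.824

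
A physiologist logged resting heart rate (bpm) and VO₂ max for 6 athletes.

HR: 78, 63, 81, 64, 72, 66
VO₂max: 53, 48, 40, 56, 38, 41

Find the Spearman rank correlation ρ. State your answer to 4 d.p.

Rank HR: 5, 1, 6, 2, 4, 3
Rank VO₂max: 5, 4, 2, 6, 1, 3
d = rank(HR) − rank(VO₂max): 0, -3, 4, -4, 3, 0; Σd² = 50
ρ = 1 − 6Σd² / [n(n²−1)] = 1 − 6×50 / (6×35) = 1 − 300/210 ≈ -0.4286

-0.4286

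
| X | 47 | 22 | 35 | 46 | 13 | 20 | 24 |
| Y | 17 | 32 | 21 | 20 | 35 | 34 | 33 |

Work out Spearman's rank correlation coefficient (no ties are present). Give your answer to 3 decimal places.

-0.964

Rank X: 7, 3, 5, 6, 1, 2, 4
Rank Y: 1, 4, 3, 2, 7, 6, 5
d = rank(X) − rank(Y): 6, -1, 2, 4, -6, -4, -1; Σd² = 110
ρ = 1 − 6Σd² / [n(n²−1)] = 1 − 6×110 / (7×48) = 1 − 660/336 ≈ -0.964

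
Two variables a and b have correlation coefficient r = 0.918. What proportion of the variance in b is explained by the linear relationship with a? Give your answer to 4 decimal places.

0.8427

r² = (0.918)² = 0.8427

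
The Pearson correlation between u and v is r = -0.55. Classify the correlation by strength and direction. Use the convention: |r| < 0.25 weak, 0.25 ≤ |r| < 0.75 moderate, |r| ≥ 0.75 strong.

moderate negative

r = -0.55 < 0 so the relationship is negative.
|r| = 0.55, which falls in the moderate range.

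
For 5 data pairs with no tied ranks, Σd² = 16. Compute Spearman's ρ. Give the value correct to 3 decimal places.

ρ = 1 − 6Σd² / [n(n²−1)] = 1 − 6×16 / (5×24)
  = 1 − 96/120 = 1 − 0.8000 ≈ 0.200

0.200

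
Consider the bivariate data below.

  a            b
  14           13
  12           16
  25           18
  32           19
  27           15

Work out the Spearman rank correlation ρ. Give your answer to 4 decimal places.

0.5000

Rank a: 2, 1, 3, 5, 4
Rank b: 1, 3, 4, 5, 2
d = rank(a) − rank(b): 1, -2, -1, 0, 2; Σd² = 10
ρ = 1 − 6Σd² / [n(n²−1)] = 1 − 6×10 / (5×24) = 1 − 60/120 ≈ 0.5000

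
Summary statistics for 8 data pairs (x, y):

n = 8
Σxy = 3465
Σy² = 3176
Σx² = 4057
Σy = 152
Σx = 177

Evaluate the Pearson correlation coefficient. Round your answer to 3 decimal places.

r = (nΣxy − ΣxΣy) / √[(nΣx² − (Σx)²)(nΣy² − (Σy)²)]
Numerator: 8×3465 − 177×152 = 816
Denominator: √[(32456 − 31329)(25408 − 23104)] = √[1127 × 2304] = 1611.3994
r = 816 / 1611.3994 ≈ 0.506

0.506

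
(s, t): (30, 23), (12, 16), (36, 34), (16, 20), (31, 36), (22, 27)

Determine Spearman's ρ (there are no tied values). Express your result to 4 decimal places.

0.8857

Rank s: 4, 1, 6, 2, 5, 3
Rank t: 3, 1, 5, 2, 6, 4
d = rank(s) − rank(t): 1, 0, 1, 0, -1, -1; Σd² = 4
ρ = 1 − 6Σd² / [n(n²−1)] = 1 − 6×4 / (6×35) = 1 − 24/210 ≈ 0.8857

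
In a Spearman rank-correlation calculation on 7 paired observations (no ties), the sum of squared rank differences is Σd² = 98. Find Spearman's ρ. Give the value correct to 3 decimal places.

-0.750

ρ = 1 − 6Σd² / [n(n²−1)] = 1 − 6×98 / (7×48)
  = 1 − 588/336 = 1 − 1.7500 ≈ -0.750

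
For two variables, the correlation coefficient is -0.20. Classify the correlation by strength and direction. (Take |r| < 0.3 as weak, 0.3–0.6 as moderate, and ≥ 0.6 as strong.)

r = -0.20 < 0 so the relationship is negative.
|r| = 0.20, which falls in the weak range.

weak negative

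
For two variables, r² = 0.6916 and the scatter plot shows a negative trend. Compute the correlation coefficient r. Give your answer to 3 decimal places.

-0.832

|r| = √0.6916 = 0.832
The association is negative, so r = −0.832.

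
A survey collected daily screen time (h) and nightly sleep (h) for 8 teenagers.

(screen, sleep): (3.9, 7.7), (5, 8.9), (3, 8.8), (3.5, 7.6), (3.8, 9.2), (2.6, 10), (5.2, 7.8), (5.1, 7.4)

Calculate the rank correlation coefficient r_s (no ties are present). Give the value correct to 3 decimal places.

Rank screen: 5, 6, 2, 3, 4, 1, 8, 7
Rank sleep: 3, 6, 5, 2, 7, 8, 4, 1
d = rank(screen) − rank(sleep): 2, 0, -3, 1, -3, -7, 4, 6; Σd² = 124
ρ = 1 − 6Σd² / [n(n²−1)] = 1 − 6×124 / (8×63) = 1 − 744/504 ≈ -0.476

-0.476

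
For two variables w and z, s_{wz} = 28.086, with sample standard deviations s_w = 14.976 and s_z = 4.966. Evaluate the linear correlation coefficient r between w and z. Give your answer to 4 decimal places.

0.3776

r = Cov(w,z) / (s_w · s_z) = 28.086 / (14.976 × 4.966)
  = 28.086 / 74.3708 ≈ 0.3776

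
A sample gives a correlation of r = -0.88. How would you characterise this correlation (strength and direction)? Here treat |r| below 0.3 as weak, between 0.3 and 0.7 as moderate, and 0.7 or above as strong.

strong negative

r = -0.88 < 0 so the relationship is negative.
|r| = 0.88, which falls in the strong range.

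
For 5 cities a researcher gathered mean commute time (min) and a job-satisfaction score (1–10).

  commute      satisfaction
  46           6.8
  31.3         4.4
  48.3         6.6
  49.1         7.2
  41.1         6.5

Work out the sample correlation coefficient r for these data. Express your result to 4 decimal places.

n = 5, Σx = 215.8, Σy = 31.5, Σx² = 9528.6, Σy² = 203.25, Σxy = 1389.97
nΣxy − ΣxΣy = 6949.85 − 6797.7 = 152.15
nΣx² − (Σx)² = 47643 − 46569.64 = 1073.36; nΣy² − (Σy)² = 1016.25 − 992.25 = 24
r = 152.15 / √(1073.36 × 24) = 152.15 / 160.5012 ≈ 0.9480

0.9480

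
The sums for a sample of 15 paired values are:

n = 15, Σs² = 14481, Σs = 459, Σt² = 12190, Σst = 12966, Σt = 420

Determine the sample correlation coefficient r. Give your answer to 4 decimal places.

0.2634

r = (nΣst − ΣsΣt) / √[(nΣs² − (Σs)²)(nΣt² − (Σt)²)]
Numerator: 15×12966 − 459×420 = 1710
Denominator: √[(217215 − 210681)(182850 − 176400)] = √[6534 × 6450] = 6491.8641
r = 1710 / 6491.8641 ≈ 0.2634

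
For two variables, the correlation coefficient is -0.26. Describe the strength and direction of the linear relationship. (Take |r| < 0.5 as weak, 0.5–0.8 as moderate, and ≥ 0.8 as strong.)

weak negative

r = -0.26 < 0 so the relationship is negative.
|r| = 0.26, which falls in the weak range.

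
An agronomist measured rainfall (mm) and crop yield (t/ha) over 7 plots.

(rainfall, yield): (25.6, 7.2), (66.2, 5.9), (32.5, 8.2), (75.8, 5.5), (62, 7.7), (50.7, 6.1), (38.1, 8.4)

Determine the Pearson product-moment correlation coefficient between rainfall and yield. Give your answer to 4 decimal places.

-0.6931

n = 7, Σx = 350.9, Σy = 49, Σx² = 19705.79, Σy² = 351.2, Σxy = 2365.01
nΣxy − ΣxΣy = 16555.07 − 17194.1 = -639.03
nΣx² − (Σx)² = 137940.53 − 123130.81 = 14809.72; nΣy² − (Σy)² = 2458.4 − 2401 = 57.4
r = -639.03 / √(14809.72 × 57.4) = -639.03 / 921.9967 ≈ -0.6931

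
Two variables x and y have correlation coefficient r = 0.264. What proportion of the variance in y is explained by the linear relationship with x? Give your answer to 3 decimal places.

0.070

r² = (0.264)² = 0.070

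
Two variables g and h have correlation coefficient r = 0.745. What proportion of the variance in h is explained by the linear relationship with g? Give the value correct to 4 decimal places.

0.5550

r² = (0.745)² = 0.5550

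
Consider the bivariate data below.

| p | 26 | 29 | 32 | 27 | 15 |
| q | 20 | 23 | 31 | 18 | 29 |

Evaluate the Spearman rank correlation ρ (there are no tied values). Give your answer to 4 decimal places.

Rank p: 2, 4, 5, 3, 1
Rank q: 2, 3, 5, 1, 4
d = rank(p) − rank(q): 0, 1, 0, 2, -3; Σd² = 14
ρ = 1 − 6Σd² / [n(n²−1)] = 1 − 6×14 / (5×24) = 1 − 84/120 ≈ 0.3000

0.3000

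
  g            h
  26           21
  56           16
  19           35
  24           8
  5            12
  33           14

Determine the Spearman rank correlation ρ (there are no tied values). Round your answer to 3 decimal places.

Rank g: 4, 6, 2, 3, 1, 5
Rank h: 5, 4, 6, 1, 2, 3
d = rank(g) − rank(h): -1, 2, -4, 2, -1, 2; Σd² = 30
ρ = 1 − 6Σd² / [n(n²−1)] = 1 − 6×30 / (6×35) = 1 − 180/210 ≈ 0.143

0.143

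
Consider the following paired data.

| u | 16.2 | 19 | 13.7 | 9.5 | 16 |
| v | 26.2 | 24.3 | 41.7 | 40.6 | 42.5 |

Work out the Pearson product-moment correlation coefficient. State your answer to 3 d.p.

n = 5, Σu = 74.4, Σv = 175.3, Σu² = 1157.38, Σv² = 6470.43, Σuv = 2523.13
nΣuv − ΣuΣv = 12615.65 − 13042.32 = -426.67
nΣu² − (Σu)² = 5786.9 − 5535.36 = 251.54; nΣv² − (Σv)² = 32352.15 − 30730.09 = 1622.06
r = -426.67 / √(251.54 × 1622.06) = -426.67 / 638.7589 ≈ -0.668

-0.668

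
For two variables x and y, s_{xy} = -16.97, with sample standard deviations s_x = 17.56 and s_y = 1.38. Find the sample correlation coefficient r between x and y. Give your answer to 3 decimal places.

-0.700

r = Cov(x,y) / (s_x · s_y) = -16.97 / (17.56 × 1.38)
  = -16.97 / 24.2328 ≈ -0.700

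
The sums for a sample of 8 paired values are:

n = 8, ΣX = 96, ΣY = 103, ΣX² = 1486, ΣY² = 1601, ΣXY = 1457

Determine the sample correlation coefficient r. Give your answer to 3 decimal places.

0.729

r = (nΣXY − ΣXΣY) / √[(nΣX² − (ΣX)²)(nΣY² − (ΣY)²)]
Numerator: 8×1457 − 96×103 = 1768
Denominator: √[(11888 − 9216)(12808 − 10609)] = √[2672 × 2199] = 2423.9901
r = 1768 / 2423.9901 ≈ 0.729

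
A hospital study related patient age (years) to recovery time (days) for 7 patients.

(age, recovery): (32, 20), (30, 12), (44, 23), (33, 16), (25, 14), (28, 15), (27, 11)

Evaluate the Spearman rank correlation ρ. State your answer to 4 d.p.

Rank age: 5, 4, 7, 6, 1, 3, 2
Rank recovery: 6, 2, 7, 5, 3, 4, 1
d = rank(age) − rank(recovery): -1, 2, 0, 1, -2, -1, 1; Σd² = 12
ρ = 1 − 6Σd² / [n(n²−1)] = 1 − 6×12 / (7×48) = 1 − 72/336 ≈ 0.7857

0.7857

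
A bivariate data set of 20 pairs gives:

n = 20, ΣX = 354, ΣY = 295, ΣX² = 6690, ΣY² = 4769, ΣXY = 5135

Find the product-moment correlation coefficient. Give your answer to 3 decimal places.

r = (nΣXY − ΣXΣY) / √[(nΣX² − (ΣX)²)(nΣY² − (ΣY)²)]
Numerator: 20×5135 − 354×295 = -1730
Denominator: √[(133800 − 125316)(95380 − 87025)] = √[8484 × 8355] = 8419.2529
r = -1730 / 8419.2529 ≈ -0.205

-0.205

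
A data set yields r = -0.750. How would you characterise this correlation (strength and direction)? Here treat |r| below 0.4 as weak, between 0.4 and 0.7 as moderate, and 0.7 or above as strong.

r = -0.750 < 0 so the relationship is negative.
|r| = 0.750, which falls in the strong range.

strong negative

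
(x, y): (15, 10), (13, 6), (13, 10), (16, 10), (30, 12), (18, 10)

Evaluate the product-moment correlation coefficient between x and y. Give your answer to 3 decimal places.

n = 6, Σx = 105, Σy = 58, Σx² = 2043, Σy² = 580, Σxy = 1058
nΣxy − ΣxΣy = 6348 − 6090 = 258
nΣx² − (Σx)² = 12258 − 11025 = 1233; nΣy² − (Σy)² = 3480 − 3364 = 116
r = 258 / √(1233 × 116) = 258 / 378.1904 ≈ 0.682

0.682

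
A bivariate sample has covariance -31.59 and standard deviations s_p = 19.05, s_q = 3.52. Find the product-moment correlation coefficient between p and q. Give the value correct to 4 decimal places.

-0.4711

r = Cov(p,q) / (s_p · s_q) = -31.59 / (19.05 × 3.52)
  = -31.59 / 67.0560 ≈ -0.4711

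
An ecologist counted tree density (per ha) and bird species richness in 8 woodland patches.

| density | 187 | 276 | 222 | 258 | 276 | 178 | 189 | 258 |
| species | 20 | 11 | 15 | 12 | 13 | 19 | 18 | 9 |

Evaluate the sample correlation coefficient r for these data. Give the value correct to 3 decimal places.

-0.914

n = 8, Σx = 1844, Σy = 117, Σx² = 437138, Σy² = 1825, Σxy = 25896
nΣxy − ΣxΣy = 207168 − 215748 = -8580
nΣx² − (Σx)² = 3497104 − 3400336 = 96768; nΣy² − (Σy)² = 14600 − 13689 = 911
r = -8580 / √(96768 × 911) = -8580 / 9389.1239 ≈ -0.914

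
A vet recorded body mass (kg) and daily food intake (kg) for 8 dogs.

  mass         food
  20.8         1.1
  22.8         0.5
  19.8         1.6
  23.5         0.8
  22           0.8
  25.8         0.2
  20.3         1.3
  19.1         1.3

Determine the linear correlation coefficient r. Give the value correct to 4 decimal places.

-0.9257

n = 8, Σx = 174.1, Σy = 7.6, Σx² = 3823.31, Σy² = 8.72, Σxy = 158.74
nΣxy − ΣxΣy = 1269.92 − 1323.16 = -53.24
nΣx² − (Σx)² = 30586.48 − 30310.81 = 275.67; nΣy² − (Σy)² = 69.76 − 57.76 = 12
r = -53.24 / √(275.67 × 12) = -53.24 / 57.5156 ≈ -0.9257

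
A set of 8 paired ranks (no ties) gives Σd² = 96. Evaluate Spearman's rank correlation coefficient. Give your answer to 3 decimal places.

-0.143

ρ = 1 − 6Σd² / [n(n²−1)] = 1 − 6×96 / (8×63)
  = 1 − 576/504 = 1 − 1.1429 ≈ -0.143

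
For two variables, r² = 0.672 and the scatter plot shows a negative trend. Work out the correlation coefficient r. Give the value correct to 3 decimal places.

|r| = √0.672 = 0.820
The association is negative, so r = −0.820.

-0.820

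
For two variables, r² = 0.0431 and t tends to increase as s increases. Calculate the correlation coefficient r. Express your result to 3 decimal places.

0.208

|r| = √0.0431 = 0.208
The association is positive, so r = 0.208.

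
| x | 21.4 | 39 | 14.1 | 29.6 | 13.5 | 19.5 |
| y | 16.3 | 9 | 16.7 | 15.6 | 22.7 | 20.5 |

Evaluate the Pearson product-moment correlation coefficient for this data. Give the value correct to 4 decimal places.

-0.8631

n = 6, Σx = 137.1, Σy = 100.8, Σx² = 3616.43, Σy² = 1804.48, Σxy = 2103.25
nΣxy − ΣxΣy = 12619.5 − 13819.68 = -1200.18
nΣx² − (Σx)² = 21698.58 − 18796.41 = 2902.17; nΣy² − (Σy)² = 10826.88 − 10160.64 = 666.24
r = -1200.18 / √(2902.17 × 666.24) = -1200.18 / 1390.5185 ≈ -0.8631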